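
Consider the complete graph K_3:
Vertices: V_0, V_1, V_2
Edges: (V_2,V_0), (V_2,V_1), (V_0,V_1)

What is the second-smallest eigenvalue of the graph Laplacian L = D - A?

For the complete graph K_n, L = nI − J (J = all-ones matrix). J has eigenvalues n (once, eigenvector 𝟙) and 0 (multiplicity n−1), so L has eigenvalues 0 (once) and n (multiplicity n−1). Here n = 3: eigenvalue 0 once and 3 with multiplicity 2.
Laplacian eigenvalues: [0.0, 3.0, 3.0]. Algebraic connectivity (smallest non-zero eigenvalue) = 3.0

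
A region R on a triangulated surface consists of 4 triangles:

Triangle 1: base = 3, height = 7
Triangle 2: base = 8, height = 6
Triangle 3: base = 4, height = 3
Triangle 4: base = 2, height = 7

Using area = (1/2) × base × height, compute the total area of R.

(1/2)×3×7 + (1/2)×8×6 + (1/2)×4×3 + (1/2)×2×7 = 47.5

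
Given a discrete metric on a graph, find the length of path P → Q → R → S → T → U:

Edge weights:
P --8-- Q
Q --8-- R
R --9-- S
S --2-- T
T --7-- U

Arc length = 8 + 8 + 9 + 2 + 7 = 34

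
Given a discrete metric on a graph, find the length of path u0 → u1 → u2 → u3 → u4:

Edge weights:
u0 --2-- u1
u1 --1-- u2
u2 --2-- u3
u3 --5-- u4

Arc length = 2 + 1 + 2 + 5 = 10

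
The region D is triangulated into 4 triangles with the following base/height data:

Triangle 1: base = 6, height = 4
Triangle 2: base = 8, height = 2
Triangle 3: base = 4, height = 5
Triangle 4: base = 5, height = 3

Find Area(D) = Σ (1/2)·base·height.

(1/2)×6×4 + (1/2)×8×2 + (1/2)×4×5 + (1/2)×5×3 = 37.5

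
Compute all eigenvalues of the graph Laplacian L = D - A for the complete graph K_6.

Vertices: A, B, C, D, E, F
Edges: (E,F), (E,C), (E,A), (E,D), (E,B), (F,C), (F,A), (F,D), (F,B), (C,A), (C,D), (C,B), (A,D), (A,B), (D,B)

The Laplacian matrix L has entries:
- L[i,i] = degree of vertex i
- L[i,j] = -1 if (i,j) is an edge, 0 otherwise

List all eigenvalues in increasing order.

For the complete graph K_n, L = nI − J (J = all-ones matrix). J has eigenvalues n (once, eigenvector 𝟙) and 0 (multiplicity n−1), so L has eigenvalues 0 (once) and n (multiplicity n−1). Here n = 6: eigenvalue 0 once and 6 with multiplicity 5.
Laplacian eigenvalues (increasing order): [0.0, 6.0, 6.0, 6.0, 6.0, 6.0]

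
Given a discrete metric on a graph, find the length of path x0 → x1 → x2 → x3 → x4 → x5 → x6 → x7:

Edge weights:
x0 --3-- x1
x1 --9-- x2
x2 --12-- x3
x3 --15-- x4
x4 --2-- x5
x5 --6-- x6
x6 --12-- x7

Arc length = 3 + 9 + 12 + 15 + 2 + 6 + 12 = 59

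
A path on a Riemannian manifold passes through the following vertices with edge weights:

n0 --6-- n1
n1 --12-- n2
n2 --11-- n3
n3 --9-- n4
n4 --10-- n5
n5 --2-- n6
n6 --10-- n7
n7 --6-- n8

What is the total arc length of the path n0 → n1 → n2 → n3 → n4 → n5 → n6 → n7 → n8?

Arc length = 6 + 12 + 11 + 9 + 10 + 2 + 10 + 6 = 66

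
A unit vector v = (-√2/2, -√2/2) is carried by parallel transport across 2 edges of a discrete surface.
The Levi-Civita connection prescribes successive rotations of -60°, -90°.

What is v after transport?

Total rotation: (-60°) + (-90°) = -150°. Final vector: (0.2588, 0.9659)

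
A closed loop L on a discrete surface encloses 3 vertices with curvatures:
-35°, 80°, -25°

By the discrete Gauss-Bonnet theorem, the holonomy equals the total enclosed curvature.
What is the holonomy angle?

Holonomy = total enclosed curvature = (-35°) + 80° + (-25°) = 20°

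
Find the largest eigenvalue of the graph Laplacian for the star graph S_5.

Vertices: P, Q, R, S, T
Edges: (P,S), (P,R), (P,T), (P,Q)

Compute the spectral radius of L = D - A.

The star S_5 is the complete bipartite graph K_{1,4} (one hub of degree 4, 4 leaves of degree 1). The Laplacian spectrum of K_{p,q} is 0, p (multiplicity q−1), q (multiplicity p−1), p+q. With p = 1, q = 4: 0 once, 1 with multiplicity 3, and 5 once. (Check: trace L = sum of degrees = 8 = 3·1 + 5.)
Laplacian eigenvalues: [0.0, 1.0, 1.0, 1.0, 5.0]. Largest eigenvalue (spectral radius) = 5.0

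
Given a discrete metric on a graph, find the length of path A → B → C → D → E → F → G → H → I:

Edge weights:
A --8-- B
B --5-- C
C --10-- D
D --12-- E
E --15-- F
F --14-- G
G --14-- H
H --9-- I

Arc length = 8 + 5 + 10 + 12 + 15 + 14 + 14 + 9 = 87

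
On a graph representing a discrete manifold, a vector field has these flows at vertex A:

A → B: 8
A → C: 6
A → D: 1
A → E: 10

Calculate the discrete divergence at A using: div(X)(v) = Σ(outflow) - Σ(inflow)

Divergence = sum of outgoing flows = 8 + 6 + 1 + 10 = 25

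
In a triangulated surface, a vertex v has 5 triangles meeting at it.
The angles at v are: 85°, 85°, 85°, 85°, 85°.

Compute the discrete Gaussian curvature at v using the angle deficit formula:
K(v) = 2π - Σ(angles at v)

Sum of angles = 425°. K = 360° - 425° = -65° = -13π/36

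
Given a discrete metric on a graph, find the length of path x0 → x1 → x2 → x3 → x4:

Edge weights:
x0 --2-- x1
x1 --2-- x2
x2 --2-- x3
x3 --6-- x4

Arc length = 2 + 2 + 2 + 6 = 12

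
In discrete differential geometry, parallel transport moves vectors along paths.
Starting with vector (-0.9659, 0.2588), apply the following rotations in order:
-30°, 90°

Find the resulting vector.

Total rotation: (-30°) + 90° = 60°. Final vector: (-0.7071, -0.7071)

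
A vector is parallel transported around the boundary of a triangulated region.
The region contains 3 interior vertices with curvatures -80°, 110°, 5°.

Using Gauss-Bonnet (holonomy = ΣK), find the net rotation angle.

Holonomy = total enclosed curvature = (-80°) + 110° + 5° = 35°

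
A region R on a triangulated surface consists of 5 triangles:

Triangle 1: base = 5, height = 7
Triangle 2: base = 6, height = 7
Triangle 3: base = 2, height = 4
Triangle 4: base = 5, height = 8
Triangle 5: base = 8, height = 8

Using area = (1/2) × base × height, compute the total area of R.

(1/2)×5×7 + (1/2)×6×7 + (1/2)×2×4 + (1/2)×5×8 + (1/2)×8×8 = 94.5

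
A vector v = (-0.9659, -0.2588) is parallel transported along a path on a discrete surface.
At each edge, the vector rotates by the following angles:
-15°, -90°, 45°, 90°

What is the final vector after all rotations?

Total rotation: (-15°) + (-90°) + 45° + 90° = 30°. Final vector: (-0.7071, -0.7071)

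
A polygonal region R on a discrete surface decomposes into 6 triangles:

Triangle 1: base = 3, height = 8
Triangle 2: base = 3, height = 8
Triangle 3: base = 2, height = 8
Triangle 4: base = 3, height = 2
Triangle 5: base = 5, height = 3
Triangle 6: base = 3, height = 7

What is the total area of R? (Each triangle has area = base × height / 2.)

(1/2)×3×8 + (1/2)×3×8 + (1/2)×2×8 + (1/2)×3×2 + (1/2)×5×3 + (1/2)×3×7 = 53.0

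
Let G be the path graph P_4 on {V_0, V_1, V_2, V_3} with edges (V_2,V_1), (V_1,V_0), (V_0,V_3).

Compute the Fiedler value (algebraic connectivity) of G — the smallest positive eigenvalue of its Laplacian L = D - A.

The path graph P_n has Laplacian eigenvalues λ_k = 2 − 2cos(kπ/n), k = 0, 1, …, n−1. Here n = 4:
k=0: 2 − 2cos(0) = 0.0; k=1: 2 − 2cos(π/4) = 0.5858; k=2: 2 − 2cos(π/2) = 2.0; k=3: 2 − 2cos(3π/4) = 3.4142.
Laplacian eigenvalues: [0.0, 0.5858, 2.0, 3.4142]. Algebraic connectivity (smallest non-zero eigenvalue) = 0.5858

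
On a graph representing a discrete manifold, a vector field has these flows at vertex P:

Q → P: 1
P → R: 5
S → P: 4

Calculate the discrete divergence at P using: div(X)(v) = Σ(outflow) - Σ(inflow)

Divergence = sum of outgoing flows = (-1) + 5 + (-4) = 0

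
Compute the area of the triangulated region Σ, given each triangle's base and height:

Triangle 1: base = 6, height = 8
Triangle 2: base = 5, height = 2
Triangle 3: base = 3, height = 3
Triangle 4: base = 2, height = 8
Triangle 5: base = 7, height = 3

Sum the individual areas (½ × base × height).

(1/2)×6×8 + (1/2)×5×2 + (1/2)×3×3 + (1/2)×2×8 + (1/2)×7×3 = 52.0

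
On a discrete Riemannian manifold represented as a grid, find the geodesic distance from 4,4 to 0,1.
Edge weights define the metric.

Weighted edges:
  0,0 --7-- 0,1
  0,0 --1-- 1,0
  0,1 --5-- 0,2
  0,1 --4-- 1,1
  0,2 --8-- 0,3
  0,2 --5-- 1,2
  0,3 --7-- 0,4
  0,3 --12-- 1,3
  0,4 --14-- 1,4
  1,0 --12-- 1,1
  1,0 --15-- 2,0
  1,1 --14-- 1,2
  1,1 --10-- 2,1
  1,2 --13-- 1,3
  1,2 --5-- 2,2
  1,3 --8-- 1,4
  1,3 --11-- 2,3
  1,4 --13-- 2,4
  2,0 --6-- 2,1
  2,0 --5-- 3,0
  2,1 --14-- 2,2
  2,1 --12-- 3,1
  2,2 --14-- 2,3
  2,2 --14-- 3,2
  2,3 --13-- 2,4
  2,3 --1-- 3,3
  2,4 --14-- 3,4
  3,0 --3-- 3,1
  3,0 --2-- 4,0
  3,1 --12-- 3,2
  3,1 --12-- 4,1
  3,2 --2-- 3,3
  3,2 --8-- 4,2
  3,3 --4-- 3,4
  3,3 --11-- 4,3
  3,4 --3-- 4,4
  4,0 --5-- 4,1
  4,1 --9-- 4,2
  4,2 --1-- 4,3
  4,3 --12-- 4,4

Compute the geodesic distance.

Shortest path: 4,4 → 3,4 → 3,3 → 2,3 → 2,2 → 1,2 → 0,2 → 0,1, total weight = 37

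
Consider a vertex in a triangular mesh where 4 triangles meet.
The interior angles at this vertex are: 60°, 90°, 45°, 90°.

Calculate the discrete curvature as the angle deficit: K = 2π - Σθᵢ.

Sum of angles = 285°. K = 360° - 285° = 75° = 5π/12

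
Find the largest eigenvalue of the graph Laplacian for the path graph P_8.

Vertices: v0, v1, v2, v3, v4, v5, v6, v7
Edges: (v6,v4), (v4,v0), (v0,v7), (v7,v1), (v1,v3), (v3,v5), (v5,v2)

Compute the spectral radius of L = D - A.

The path graph P_n has Laplacian eigenvalues λ_k = 2 − 2cos(kπ/n), k = 0, 1, …, n−1. Here n = 8:
k=0: 2 − 2cos(0) = 0.0; k=1: 2 − 2cos(π/8) = 0.1522; k=2: 2 − 2cos(π/4) = 0.5858; k=3: 2 − 2cos(3π/8) = 1.2346; k=4: 2 − 2cos(π/2) = 2.0; k=5: 2 − 2cos(5π/8) = 2.7654; k=6: 2 − 2cos(3π/4) = 3.4142; k=7: 2 − 2cos(7π/8) = 3.8478.
Laplacian eigenvalues: [0.0, 0.1522, 0.5858, 1.2346, 2.0, 2.7654, 3.4142, 3.8478]. Largest eigenvalue (spectral radius) = 3.8478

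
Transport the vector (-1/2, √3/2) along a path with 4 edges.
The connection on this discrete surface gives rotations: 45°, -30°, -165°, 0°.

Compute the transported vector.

Total rotation: 45° + (-30°) + (-165°) + 0° = -150°. Final vector: (0.8660, -0.5000)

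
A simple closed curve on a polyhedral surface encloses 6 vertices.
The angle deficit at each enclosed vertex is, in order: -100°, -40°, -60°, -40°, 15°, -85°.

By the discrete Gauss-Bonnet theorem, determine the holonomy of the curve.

Holonomy = total enclosed curvature = (-100°) + (-40°) + (-60°) + (-40°) + 15° + (-85°) = -310°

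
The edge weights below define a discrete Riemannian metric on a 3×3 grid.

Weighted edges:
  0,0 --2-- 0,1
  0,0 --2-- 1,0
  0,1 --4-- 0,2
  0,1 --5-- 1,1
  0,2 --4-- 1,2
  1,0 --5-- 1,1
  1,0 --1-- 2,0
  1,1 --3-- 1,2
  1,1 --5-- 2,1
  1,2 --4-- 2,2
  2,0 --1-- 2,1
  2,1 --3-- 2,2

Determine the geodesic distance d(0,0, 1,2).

Shortest path: 0,0 → 0,1 → 0,2 → 1,2, total weight = 10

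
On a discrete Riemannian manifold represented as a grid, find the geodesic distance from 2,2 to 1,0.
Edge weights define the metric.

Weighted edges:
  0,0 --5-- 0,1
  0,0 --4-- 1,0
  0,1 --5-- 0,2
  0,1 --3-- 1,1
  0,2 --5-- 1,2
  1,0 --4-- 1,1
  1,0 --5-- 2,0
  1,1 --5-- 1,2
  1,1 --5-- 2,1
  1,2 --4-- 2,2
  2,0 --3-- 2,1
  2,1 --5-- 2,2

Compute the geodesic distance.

Shortest path: 2,2 → 2,1 → 2,0 → 1,0, total weight = 13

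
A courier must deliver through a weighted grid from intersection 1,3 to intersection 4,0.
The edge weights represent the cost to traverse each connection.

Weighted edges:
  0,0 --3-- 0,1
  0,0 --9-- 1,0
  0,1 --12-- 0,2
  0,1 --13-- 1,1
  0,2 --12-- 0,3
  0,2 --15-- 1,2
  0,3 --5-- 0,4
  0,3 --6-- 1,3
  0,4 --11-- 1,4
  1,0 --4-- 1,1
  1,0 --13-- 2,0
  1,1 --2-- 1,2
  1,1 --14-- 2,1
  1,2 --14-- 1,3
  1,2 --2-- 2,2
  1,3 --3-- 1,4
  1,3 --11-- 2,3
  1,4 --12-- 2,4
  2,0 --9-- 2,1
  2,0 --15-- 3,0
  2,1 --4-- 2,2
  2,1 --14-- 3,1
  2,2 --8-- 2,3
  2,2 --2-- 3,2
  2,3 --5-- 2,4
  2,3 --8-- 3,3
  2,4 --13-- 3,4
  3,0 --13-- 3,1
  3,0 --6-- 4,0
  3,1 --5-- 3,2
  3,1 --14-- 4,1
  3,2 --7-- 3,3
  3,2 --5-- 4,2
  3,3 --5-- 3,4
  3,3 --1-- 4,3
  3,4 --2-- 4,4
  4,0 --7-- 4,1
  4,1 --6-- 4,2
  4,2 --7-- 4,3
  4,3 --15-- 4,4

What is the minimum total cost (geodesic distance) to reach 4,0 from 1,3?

Shortest path: 1,3 → 1,2 → 2,2 → 3,2 → 4,2 → 4,1 → 4,0, total weight = 36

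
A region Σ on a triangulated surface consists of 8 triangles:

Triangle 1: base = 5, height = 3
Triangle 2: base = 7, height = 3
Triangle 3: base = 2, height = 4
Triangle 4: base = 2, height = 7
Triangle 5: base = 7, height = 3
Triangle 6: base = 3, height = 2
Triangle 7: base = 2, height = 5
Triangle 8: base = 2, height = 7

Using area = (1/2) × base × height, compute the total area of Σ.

(1/2)×5×3 + (1/2)×7×3 + (1/2)×2×4 + (1/2)×2×7 + (1/2)×7×3 + (1/2)×3×2 + (1/2)×2×5 + (1/2)×2×7 = 54.5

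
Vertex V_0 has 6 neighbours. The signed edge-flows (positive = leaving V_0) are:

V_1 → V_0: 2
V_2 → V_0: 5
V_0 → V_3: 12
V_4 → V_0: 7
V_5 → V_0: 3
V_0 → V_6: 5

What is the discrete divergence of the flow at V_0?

Divergence = sum of outgoing flows = (-2) + (-5) + 12 + (-7) + (-3) + 5 = 0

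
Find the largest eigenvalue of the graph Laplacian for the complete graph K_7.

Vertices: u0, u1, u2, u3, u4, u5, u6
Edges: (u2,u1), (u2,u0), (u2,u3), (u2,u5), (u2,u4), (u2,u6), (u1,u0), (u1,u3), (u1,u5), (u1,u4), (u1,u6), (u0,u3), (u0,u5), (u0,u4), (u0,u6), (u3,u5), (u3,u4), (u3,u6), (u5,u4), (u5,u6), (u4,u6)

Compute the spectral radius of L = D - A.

For the complete graph K_n, L = nI − J (J = all-ones matrix). J has eigenvalues n (once, eigenvector 𝟙) and 0 (multiplicity n−1), so L has eigenvalues 0 (once) and n (multiplicity n−1). Here n = 7: eigenvalue 0 once and 7 with multiplicity 6.
Laplacian eigenvalues: [0.0, 7.0, 7.0, 7.0, 7.0, 7.0, 7.0]. Largest eigenvalue (spectral radius) = 7.0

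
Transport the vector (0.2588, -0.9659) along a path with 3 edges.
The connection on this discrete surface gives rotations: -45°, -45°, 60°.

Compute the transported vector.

Total rotation: (-45°) + (-45°) + 60° = -30°. Final vector: (-0.2588, -0.9659)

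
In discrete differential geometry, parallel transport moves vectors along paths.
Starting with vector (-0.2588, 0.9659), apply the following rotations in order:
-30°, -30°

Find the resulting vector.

Total rotation: (-30°) + (-30°) = -60°. Final vector: (0.7071, 0.7071)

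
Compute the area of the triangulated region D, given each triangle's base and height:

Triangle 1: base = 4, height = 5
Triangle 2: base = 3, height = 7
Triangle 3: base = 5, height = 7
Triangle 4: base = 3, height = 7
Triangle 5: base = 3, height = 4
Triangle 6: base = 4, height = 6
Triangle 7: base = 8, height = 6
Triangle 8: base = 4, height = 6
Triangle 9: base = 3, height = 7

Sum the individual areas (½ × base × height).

(1/2)×4×5 + (1/2)×3×7 + (1/2)×5×7 + (1/2)×3×7 + (1/2)×3×4 + (1/2)×4×6 + (1/2)×8×6 + (1/2)×4×6 + (1/2)×3×7 = 113.0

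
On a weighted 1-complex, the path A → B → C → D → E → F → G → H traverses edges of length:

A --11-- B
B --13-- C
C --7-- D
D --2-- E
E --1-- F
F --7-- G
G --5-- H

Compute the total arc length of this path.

Arc length = 11 + 13 + 7 + 2 + 1 + 7 + 5 = 46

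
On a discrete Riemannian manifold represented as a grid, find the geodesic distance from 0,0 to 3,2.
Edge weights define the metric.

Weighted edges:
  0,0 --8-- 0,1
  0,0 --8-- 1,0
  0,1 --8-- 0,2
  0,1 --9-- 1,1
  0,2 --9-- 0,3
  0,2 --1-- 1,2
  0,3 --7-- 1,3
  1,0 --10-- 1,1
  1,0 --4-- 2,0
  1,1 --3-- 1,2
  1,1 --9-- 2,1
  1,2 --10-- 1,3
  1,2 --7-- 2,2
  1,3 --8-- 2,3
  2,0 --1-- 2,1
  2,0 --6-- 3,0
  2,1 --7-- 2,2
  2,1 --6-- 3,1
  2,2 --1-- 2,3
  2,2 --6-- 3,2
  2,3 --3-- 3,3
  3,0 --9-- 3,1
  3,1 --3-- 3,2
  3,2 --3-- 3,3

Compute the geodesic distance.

Shortest path: 0,0 → 1,0 → 2,0 → 2,1 → 3,1 → 3,2, total weight = 22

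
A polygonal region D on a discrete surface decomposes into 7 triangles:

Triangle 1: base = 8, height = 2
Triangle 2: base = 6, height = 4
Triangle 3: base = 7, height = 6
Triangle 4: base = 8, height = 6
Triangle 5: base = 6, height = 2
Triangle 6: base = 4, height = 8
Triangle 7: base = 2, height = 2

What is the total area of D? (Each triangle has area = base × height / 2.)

(1/2)×8×2 + (1/2)×6×4 + (1/2)×7×6 + (1/2)×8×6 + (1/2)×6×2 + (1/2)×4×8 + (1/2)×2×2 = 89.0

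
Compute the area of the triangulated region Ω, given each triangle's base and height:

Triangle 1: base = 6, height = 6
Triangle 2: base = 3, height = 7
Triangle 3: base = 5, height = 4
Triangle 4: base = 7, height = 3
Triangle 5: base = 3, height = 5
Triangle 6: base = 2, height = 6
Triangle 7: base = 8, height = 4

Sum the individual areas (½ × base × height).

(1/2)×6×6 + (1/2)×3×7 + (1/2)×5×4 + (1/2)×7×3 + (1/2)×3×5 + (1/2)×2×6 + (1/2)×8×4 = 78.5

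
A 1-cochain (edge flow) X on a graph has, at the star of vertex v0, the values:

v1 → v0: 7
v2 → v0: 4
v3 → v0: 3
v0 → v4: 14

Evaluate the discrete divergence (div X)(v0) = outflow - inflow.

Divergence = sum of outgoing flows = (-7) + (-4) + (-3) + 14 = 0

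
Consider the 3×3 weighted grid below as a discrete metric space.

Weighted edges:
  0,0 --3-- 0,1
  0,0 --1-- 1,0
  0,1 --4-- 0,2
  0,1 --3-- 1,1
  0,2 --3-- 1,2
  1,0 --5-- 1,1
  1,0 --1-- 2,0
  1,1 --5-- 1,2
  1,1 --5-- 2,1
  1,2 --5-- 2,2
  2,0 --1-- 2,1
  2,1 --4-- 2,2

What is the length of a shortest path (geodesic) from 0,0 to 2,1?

Shortest path: 0,0 → 1,0 → 2,0 → 2,1, total weight = 3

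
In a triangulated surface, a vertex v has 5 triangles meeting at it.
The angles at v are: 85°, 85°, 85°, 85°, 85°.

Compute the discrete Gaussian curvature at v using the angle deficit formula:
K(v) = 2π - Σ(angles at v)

Sum of angles = 425°. K = 360° - 425° = -65° = -13π/36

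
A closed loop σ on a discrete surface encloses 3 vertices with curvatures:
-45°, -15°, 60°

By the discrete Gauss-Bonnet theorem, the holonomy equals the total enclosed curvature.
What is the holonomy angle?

Holonomy = total enclosed curvature = (-45°) + (-15°) + 60° = 0°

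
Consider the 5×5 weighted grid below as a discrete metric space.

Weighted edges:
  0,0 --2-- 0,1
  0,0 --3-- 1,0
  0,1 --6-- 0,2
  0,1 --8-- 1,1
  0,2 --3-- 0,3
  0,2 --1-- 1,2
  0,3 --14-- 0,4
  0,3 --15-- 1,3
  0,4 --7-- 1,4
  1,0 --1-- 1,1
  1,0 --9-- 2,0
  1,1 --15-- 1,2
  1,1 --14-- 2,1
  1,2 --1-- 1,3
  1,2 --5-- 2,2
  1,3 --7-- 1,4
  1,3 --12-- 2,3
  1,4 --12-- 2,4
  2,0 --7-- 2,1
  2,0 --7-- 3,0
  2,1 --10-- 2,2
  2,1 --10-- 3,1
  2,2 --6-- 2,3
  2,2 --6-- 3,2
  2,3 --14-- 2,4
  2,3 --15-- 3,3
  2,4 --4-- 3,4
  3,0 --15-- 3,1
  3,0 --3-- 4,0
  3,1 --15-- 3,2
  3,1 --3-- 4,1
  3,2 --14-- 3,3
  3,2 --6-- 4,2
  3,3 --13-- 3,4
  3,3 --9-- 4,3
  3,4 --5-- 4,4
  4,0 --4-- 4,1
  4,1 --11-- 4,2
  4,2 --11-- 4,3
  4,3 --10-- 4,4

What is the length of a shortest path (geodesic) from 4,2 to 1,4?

Shortest path: 4,2 → 3,2 → 2,2 → 1,2 → 1,3 → 1,4, total weight = 25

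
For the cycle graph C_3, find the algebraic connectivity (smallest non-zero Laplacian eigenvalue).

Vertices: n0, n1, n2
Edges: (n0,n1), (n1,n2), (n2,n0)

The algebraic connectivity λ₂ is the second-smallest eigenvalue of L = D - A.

The cycle graph C_n has Laplacian eigenvalues λ_k = 2 − 2cos(2πk/n), k = 0, 1, …, n−1. Here n = 3:
k=0: 2 − 2cos(0) = 0.0; k=1: 2 − 2cos(2π/3) = 3.0; k=2: 2 − 2cos(4π/3) = 3.0.
Laplacian eigenvalues: [0.0, 3.0, 3.0]. Algebraic connectivity (smallest non-zero eigenvalue) = 3.0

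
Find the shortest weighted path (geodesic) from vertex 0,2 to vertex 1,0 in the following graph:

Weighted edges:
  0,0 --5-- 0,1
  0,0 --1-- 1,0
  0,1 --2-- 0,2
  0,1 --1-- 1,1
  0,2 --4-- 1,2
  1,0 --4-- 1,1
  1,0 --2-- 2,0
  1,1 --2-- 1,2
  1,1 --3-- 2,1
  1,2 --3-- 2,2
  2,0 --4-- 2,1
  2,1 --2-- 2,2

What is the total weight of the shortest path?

Shortest path: 0,2 → 0,1 → 1,1 → 1,0, total weight = 7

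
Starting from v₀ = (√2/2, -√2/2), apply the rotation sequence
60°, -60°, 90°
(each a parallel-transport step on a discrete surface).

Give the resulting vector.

Total rotation: 60° + (-60°) + 90° = 90°. Final vector: (0.7071, 0.7071)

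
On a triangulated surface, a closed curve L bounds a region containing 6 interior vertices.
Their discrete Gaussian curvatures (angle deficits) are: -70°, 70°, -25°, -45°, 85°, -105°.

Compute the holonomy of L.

Holonomy = total enclosed curvature = (-70°) + 70° + (-25°) + (-45°) + 85° + (-105°) = -90°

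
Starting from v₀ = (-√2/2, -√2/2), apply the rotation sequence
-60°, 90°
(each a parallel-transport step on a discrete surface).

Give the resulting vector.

Total rotation: (-60°) + 90° = 30°. Final vector: (-0.2588, -0.9659)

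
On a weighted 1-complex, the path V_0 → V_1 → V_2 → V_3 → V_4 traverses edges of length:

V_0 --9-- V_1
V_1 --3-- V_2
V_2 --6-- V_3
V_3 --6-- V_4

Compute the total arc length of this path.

Arc length = 9 + 3 + 6 + 6 = 24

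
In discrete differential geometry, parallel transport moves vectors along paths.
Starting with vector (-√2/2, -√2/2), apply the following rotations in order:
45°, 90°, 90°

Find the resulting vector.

Total rotation: 45° + 90° + 90° = 225° ≡ -135° (mod 360°). Final vector: (0, 1)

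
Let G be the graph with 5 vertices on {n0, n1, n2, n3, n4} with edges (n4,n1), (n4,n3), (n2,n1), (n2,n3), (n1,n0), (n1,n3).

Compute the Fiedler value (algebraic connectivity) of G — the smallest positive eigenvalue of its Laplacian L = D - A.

Degrees: deg(n0) = 1, deg(n1) = 4, deg(n2) = 2, deg(n3) = 3, deg(n4) = 2.
L = D − A with rows/columns ordered (n0, n1, n2, n3, n4):
  [ 1, -1,  0,  0,  0]
  [-1,  4, -1, -1, -1]
  [ 0, -1,  2, -1,  0]
  [ 0, -1, -1,  3, -1]
  [ 0, -1,  0, -1,  2]
Characteristic polynomial: det(λI − L) = λ(λ − 1)(λ − 2)(λ − 4)(λ − 5).
Roots: λ = 0; (λ − 1) = 0 ⇒ λ = 1; (λ − 2) = 0 ⇒ λ = 2; (λ − 4) = 0 ⇒ λ = 4; (λ − 5) = 0 ⇒ λ = 5.
(Check: the roots sum (with multiplicity) to 12, matching trace L = Σdeg = 2·6 = 12.)
Laplacian eigenvalues: [0.0, 1.0, 2.0, 4.0, 5.0]. Algebraic connectivity (smallest non-zero eigenvalue) = 1.0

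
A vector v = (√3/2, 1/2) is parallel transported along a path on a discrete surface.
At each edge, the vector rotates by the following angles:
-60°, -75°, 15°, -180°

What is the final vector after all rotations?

Total rotation: (-60°) + (-75°) + 15° + (-180°) = -300° ≡ 60° (mod 360°). Final vector: (0, 1)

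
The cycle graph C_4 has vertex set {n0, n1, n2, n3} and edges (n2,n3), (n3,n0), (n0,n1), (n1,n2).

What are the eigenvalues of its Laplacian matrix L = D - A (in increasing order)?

The cycle graph C_n has Laplacian eigenvalues λ_k = 2 − 2cos(2πk/n), k = 0, 1, …, n−1. Here n = 4:
k=0: 2 − 2cos(0) = 0.0; k=1: 2 − 2cos(π/2) = 2.0; k=2: 2 − 2cos(π) = 4.0; k=3: 2 − 2cos(3π/2) = 2.0.
Laplacian eigenvalues (increasing order): [0.0, 2.0, 2.0, 4.0]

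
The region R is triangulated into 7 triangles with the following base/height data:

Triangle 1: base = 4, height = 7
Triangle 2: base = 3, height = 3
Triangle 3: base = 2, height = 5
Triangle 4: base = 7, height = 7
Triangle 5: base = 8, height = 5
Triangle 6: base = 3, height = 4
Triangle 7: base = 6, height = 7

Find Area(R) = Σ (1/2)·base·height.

(1/2)×4×7 + (1/2)×3×3 + (1/2)×2×5 + (1/2)×7×7 + (1/2)×8×5 + (1/2)×3×4 + (1/2)×6×7 = 95.0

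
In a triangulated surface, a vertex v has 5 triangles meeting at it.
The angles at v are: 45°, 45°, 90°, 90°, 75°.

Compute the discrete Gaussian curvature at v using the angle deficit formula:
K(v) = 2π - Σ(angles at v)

Sum of angles = 345°. K = 360° - 345° = 15°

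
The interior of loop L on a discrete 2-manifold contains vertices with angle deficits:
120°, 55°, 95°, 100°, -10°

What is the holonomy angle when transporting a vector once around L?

Holonomy = total enclosed curvature = 120° + 55° + 95° + 100° + (-10°) = 360°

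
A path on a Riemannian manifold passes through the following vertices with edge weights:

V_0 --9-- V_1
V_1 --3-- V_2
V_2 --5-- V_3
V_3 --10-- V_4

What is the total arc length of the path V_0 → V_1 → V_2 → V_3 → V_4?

Arc length = 9 + 3 + 5 + 10 = 27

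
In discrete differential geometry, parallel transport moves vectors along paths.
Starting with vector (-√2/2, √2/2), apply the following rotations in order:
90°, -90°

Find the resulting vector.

Total rotation: 90° + (-90°) = 0°. Final vector: (-0.7071, 0.7071)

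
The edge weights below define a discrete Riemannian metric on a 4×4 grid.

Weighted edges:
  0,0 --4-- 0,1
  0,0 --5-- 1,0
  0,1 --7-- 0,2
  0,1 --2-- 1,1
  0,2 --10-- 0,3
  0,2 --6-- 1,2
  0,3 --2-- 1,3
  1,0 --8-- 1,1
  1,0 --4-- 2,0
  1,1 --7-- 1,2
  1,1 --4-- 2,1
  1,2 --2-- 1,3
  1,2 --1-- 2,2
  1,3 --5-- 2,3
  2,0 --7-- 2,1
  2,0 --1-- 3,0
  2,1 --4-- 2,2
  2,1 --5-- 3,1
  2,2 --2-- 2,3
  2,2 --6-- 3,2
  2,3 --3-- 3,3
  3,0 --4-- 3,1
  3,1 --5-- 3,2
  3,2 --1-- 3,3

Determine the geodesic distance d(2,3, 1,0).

Shortest path: 2,3 → 2,2 → 2,1 → 2,0 → 1,0, total weight = 17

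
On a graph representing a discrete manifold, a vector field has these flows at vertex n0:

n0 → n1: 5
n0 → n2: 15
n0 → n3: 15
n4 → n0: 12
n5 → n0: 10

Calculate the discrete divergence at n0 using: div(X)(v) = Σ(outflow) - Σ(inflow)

Divergence = sum of outgoing flows = 5 + 15 + 15 + (-12) + (-10) = 13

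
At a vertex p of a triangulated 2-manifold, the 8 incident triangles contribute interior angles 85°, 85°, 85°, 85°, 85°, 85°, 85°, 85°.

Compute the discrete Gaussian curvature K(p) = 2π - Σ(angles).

Sum of angles = 680°. K = 360° - 680° = -320° = -16π/9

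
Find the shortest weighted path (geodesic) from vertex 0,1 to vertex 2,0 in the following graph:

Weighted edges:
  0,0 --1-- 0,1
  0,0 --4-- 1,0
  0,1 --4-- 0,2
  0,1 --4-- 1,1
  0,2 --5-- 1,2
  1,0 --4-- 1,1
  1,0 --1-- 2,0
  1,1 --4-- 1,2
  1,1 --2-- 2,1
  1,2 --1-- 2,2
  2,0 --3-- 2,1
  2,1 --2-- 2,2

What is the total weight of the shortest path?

Shortest path: 0,1 → 0,0 → 1,0 → 2,0, total weight = 6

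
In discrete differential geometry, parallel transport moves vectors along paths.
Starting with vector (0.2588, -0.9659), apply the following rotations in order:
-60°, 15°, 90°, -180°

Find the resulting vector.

Total rotation: (-60°) + 15° + 90° + (-180°) = -135°. Final vector: (-0.8660, 0.5000)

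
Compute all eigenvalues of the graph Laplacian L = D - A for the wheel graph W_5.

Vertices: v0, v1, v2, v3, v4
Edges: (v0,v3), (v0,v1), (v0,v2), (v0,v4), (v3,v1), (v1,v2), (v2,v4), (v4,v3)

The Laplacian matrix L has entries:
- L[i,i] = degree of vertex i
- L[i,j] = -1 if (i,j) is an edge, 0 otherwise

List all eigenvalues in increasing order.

The wheel W_5 is the join K_1 ∨ C_4 (a hub joined to every vertex of a cycle of length 4). For a join G ∨ H (G on p vertices, H on q vertices) the Laplacian spectrum is 0, p+q, the eigenvalues of L(G) other than one 0 each shifted by +q, and the eigenvalues of L(H) other than one 0 each shifted by +p. With G = K_1 (p = 1, nothing left after dropping its 0) and H = C_4 (q = 4, eigenvalues 2 − 2cos(2πk/4), k = 0, …, 3; drop k = 0), the spectrum of W_5 is 0, 5, and 1 + (2 − 2cos(2πk/4)) = 3 − 2cos(2πk/4) for k = 1, …, 3:
k=1: 3 − 2cos(π/2) = 3.0; k=2: 3 − 2cos(π) = 5.0; k=3: 3 − 2cos(3π/2) = 3.0.
Laplacian eigenvalues (increasing order): [0.0, 3.0, 3.0, 5.0, 5.0]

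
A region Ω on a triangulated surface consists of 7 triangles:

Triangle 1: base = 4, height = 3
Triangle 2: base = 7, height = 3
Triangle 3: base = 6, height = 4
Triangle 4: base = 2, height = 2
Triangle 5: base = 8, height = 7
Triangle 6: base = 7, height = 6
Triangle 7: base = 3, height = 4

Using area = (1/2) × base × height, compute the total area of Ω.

(1/2)×4×3 + (1/2)×7×3 + (1/2)×6×4 + (1/2)×2×2 + (1/2)×8×7 + (1/2)×7×6 + (1/2)×3×4 = 85.5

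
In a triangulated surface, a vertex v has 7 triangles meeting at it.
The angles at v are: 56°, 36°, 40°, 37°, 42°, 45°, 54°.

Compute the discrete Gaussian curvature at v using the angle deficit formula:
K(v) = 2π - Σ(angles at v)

Sum of angles = 310°. K = 360° - 310° = 50° = 5π/18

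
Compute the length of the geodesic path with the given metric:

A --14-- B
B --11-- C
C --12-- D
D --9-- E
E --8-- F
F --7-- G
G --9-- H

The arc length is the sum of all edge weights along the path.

Arc length = 14 + 11 + 12 + 9 + 8 + 7 + 9 = 70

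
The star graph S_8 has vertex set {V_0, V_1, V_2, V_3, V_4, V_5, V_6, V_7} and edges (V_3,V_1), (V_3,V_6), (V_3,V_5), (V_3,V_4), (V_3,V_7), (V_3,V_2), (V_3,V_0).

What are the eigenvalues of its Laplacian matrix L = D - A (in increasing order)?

The star S_8 is the complete bipartite graph K_{1,7} (one hub of degree 7, 7 leaves of degree 1). The Laplacian spectrum of K_{p,q} is 0, p (multiplicity q−1), q (multiplicity p−1), p+q. With p = 1, q = 7: 0 once, 1 with multiplicity 6, and 8 once. (Check: trace L = sum of degrees = 14 = 6·1 + 8.)
Laplacian eigenvalues (increasing order): [0.0, 1.0, 1.0, 1.0, 1.0, 1.0, 1.0, 8.0]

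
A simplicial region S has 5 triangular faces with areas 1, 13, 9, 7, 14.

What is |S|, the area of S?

1 + 13 + 9 + 7 + 14 = 44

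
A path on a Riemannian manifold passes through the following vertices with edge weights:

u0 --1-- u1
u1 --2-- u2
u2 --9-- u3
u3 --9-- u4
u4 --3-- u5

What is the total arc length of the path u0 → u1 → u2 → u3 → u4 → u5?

Arc length = 1 + 2 + 9 + 9 + 3 = 24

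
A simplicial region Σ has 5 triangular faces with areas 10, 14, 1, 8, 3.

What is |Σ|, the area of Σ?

10 + 14 + 1 + 8 + 3 = 36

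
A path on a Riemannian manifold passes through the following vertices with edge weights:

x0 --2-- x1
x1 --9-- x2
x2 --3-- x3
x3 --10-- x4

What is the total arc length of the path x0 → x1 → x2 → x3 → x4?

Arc length = 2 + 9 + 3 + 10 = 24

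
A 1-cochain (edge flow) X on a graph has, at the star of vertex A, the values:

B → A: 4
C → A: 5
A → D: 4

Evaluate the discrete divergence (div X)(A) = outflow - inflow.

Divergence = sum of outgoing flows = (-4) + (-5) + 4 = -5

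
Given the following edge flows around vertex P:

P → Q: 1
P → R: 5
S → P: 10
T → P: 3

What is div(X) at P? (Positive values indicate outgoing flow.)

Divergence = sum of outgoing flows = 1 + 5 + (-10) + (-3) = -7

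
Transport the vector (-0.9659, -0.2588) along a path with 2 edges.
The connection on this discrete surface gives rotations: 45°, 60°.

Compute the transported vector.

Total rotation: 45° + 60° = 105°. Final vector: (0.5000, -0.8660)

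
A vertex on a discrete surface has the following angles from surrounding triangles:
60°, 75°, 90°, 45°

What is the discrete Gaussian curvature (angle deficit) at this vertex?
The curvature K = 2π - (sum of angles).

Sum of angles = 270°. K = 360° - 270° = 90° = π/2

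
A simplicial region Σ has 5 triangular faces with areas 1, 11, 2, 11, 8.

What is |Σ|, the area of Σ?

1 + 11 + 2 + 11 + 8 = 33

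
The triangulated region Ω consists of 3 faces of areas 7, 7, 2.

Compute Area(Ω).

7 + 7 + 2 = 16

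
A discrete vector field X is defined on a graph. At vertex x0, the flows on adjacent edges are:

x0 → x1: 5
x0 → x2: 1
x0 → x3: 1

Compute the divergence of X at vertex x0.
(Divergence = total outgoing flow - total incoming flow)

Divergence = sum of outgoing flows = 5 + 1 + 1 = 7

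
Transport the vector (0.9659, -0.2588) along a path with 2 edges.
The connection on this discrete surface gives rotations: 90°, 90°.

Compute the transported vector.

Total rotation: 90° + 90° = 180°. Final vector: (-0.9659, 0.2588)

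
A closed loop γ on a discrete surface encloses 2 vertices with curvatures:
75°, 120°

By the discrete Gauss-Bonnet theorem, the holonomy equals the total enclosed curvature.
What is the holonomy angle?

Holonomy = total enclosed curvature = 75° + 120° = 195°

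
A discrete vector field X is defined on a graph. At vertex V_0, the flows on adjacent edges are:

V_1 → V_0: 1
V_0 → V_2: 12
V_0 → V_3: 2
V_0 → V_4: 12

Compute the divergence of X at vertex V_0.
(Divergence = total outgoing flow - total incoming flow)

Divergence = sum of outgoing flows = (-1) + 12 + 2 + 12 = 25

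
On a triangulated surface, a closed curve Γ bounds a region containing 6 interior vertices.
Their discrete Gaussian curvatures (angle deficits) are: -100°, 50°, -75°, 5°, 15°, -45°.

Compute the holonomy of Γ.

Holonomy = total enclosed curvature = (-100°) + 50° + (-75°) + 5° + 15° + (-45°) = -150°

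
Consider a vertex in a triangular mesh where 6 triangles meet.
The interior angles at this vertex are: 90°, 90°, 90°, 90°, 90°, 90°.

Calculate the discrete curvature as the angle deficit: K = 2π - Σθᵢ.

Sum of angles = 540°. K = 360° - 540° = -180° = -π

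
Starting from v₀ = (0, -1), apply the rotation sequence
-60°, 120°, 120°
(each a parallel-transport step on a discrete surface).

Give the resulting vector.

Total rotation: (-60°) + 120° + 120° = 180°. Final vector: (0, 1)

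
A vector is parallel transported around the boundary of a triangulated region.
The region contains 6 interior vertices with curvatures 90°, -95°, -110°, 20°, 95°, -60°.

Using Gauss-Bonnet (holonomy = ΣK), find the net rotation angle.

Holonomy = total enclosed curvature = 90° + (-95°) + (-110°) + 20° + 95° + (-60°) = -60°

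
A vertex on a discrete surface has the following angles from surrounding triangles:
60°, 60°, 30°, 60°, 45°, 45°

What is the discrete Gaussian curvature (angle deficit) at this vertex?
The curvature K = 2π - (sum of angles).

Sum of angles = 300°. K = 360° - 300° = 60° = π/3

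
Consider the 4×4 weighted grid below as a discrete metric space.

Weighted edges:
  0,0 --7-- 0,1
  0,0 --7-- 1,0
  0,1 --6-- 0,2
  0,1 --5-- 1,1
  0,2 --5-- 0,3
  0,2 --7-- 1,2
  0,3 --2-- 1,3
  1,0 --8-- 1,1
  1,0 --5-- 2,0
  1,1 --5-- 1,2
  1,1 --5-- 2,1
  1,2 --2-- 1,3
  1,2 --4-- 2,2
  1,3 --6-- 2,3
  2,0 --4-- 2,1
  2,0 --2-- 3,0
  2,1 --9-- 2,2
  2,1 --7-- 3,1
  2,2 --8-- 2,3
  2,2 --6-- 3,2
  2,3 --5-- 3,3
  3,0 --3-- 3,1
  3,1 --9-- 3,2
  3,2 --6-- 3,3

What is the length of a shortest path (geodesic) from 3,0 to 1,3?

Shortest path: 3,0 → 2,0 → 2,1 → 1,1 → 1,2 → 1,3, total weight = 18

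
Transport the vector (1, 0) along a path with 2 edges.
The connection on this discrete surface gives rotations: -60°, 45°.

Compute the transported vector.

Total rotation: (-60°) + 45° = -15°. Final vector: (0.9659, -0.2588)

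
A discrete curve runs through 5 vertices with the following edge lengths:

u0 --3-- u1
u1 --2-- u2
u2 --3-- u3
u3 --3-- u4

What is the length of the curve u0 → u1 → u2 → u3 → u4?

Arc length = 3 + 2 + 3 + 3 = 11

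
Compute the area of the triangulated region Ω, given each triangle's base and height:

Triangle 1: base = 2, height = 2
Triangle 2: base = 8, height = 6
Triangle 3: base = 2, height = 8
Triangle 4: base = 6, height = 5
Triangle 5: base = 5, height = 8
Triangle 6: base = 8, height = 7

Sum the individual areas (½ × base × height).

(1/2)×2×2 + (1/2)×8×6 + (1/2)×2×8 + (1/2)×6×5 + (1/2)×5×8 + (1/2)×8×7 = 97.0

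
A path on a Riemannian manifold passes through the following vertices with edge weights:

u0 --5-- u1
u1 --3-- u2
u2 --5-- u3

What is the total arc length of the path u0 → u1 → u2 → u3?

Arc length = 5 + 3 + 5 = 13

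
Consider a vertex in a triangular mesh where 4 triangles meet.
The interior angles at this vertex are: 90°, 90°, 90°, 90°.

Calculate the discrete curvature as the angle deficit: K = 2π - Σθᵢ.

Sum of angles = 360°. K = 360° - 360° = 0°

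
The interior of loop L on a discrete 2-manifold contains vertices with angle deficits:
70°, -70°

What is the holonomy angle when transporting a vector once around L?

Holonomy = total enclosed curvature = 70° + (-70°) = 0°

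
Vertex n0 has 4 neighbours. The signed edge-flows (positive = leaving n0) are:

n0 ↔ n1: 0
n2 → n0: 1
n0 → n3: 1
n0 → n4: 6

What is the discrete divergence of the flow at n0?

Divergence = sum of outgoing flows = 0 + (-1) + 1 + 6 = 6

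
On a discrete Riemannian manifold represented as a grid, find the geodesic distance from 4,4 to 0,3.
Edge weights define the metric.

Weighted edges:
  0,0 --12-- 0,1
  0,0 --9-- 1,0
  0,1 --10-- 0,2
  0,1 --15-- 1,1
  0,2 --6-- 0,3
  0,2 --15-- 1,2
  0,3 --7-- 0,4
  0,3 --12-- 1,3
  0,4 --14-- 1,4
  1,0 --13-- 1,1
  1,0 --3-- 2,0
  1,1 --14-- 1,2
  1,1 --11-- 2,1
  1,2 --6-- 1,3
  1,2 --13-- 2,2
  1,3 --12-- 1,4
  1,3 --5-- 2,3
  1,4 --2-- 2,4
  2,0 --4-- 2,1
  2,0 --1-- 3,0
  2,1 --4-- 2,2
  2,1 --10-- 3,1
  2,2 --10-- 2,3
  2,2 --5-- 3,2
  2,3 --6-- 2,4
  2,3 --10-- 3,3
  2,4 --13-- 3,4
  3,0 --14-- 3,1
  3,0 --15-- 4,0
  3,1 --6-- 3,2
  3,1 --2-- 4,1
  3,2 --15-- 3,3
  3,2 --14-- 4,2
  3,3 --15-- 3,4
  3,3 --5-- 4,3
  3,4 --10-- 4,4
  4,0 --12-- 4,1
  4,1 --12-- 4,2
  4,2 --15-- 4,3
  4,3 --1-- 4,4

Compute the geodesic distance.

Shortest path: 4,4 → 4,3 → 3,3 → 2,3 → 1,3 → 0,3, total weight = 33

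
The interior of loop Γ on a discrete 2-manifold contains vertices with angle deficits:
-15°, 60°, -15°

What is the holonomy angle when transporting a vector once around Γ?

Holonomy = total enclosed curvature = (-15°) + 60° + (-15°) = 30°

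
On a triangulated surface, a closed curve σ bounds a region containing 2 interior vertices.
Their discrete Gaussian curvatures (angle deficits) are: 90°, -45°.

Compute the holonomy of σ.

Holonomy = total enclosed curvature = 90° + (-45°) = 45°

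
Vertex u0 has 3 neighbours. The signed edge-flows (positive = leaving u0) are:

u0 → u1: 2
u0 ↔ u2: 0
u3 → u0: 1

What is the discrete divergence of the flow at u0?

Divergence = sum of outgoing flows = 2 + 0 + (-1) = 1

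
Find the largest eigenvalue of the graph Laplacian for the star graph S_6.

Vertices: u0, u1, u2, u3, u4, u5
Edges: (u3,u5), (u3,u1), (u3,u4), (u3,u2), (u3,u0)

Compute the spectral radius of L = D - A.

The star S_6 is the complete bipartite graph K_{1,5} (one hub of degree 5, 5 leaves of degree 1). The Laplacian spectrum of K_{p,q} is 0, p (multiplicity q−1), q (multiplicity p−1), p+q. With p = 1, q = 5: 0 once, 1 with multiplicity 4, and 6 once. (Check: trace L = sum of degrees = 10 = 4·1 + 6.)
Laplacian eigenvalues: [0.0, 1.0, 1.0, 1.0, 1.0, 6.0]. Largest eigenvalue (spectral radius) = 6.0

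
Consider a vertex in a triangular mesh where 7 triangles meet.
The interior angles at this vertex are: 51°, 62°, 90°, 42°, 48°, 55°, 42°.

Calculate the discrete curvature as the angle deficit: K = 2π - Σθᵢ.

Sum of angles = 390°. K = 360° - 390° = -30° = -π/6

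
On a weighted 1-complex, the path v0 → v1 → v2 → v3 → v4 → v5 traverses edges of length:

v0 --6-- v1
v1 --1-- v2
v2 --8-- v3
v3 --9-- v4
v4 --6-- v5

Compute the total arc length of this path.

Arc length = 6 + 1 + 8 + 9 + 6 = 30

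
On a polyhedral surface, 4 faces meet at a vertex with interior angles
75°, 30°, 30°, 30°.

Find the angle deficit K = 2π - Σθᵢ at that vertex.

Sum of angles = 165°. K = 360° - 165° = 195°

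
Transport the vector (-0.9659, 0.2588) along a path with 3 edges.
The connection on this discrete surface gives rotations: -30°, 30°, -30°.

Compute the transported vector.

Total rotation: (-30°) + 30° + (-30°) = -30°. Final vector: (-0.7071, 0.7071)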